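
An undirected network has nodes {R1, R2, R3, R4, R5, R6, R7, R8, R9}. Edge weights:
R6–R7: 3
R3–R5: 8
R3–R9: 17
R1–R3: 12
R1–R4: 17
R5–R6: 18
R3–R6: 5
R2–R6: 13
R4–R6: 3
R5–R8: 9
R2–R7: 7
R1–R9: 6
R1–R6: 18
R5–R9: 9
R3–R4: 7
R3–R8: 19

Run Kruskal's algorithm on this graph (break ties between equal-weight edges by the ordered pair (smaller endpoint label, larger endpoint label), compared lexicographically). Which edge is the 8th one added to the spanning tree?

Kruskal: consider edges lightest-first.
R4–R6 (3): add — endpoints in different components.
R6–R7 (3): add — endpoints in different components.
R3–R6 (5): add — endpoints in different components.
R1–R9 (6): add — endpoints in different components.
R2–R7 (7): add — endpoints in different components.
R3–R4 (7): skip — R3 and R4 already connected.
R3–R5 (8): add — endpoints in different components.
R5–R8 (9): add — endpoints in different components.
R5–R9 (9): add — endpoints in different components.
The 8th edge added is R5–R9.

R5-R9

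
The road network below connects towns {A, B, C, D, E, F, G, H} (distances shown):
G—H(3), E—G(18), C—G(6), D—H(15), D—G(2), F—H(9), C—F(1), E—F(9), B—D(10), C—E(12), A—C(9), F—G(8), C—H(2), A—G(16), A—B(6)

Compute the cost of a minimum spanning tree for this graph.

32

Grow the tree from H using Prim:
Step 1: cheapest edge leaving the tree is C—H (2); add C.
Step 2: cheapest edge leaving the tree is C—F (1); add F.
Step 3: cheapest edge leaving the tree is G—H (3); add G.
Step 4: cheapest edge leaving the tree is D—G (2); add D.
Step 5: cheapest edge leaving the tree is A—C (9); add A.
Step 6: cheapest edge leaving the tree is A—B (6); add B.
Step 7: cheapest edge leaving the tree is E—F (9); add E.
MST edges: C—H, C—F, G—H, D—G, A—C, A—B, E—F; total weight 2+1+3+2+9+6+9 = 32.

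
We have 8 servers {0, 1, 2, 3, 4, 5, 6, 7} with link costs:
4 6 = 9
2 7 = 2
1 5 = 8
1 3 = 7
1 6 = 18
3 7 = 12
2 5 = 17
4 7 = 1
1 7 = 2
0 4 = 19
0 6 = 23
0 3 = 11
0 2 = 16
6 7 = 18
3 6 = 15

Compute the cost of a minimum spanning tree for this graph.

40

Prim's algorithm from 2:
Step 1: cheapest edge leaving the tree is 2 7 (2); add 7.
Step 2: cheapest edge leaving the tree is 4 7 (1); add 4.
Step 3: cheapest edge leaving the tree is 1 7 (2); add 1.
Step 4: cheapest edge leaving the tree is 1 3 (7); add 3.
Step 5: cheapest edge leaving the tree is 1 5 (8); add 5.
Step 6: cheapest edge leaving the tree is 4 6 (9); add 6.
Step 7: cheapest edge leaving the tree is 0 3 (11); add 0.
MST edges: 2 7, 4 7, 1 7, 1 3, 1 5, 4 6, 0 3; total weight 2+1+2+7+8+9+11 = 40.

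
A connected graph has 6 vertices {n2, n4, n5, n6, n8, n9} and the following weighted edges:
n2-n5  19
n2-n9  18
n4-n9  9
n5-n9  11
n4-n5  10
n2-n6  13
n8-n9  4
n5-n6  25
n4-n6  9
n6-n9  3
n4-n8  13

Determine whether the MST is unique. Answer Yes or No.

Kruskal: consider edges lightest-first.
n6-n9 (3): add. Components now {n4} {n5} {n2} {n6,n9} {n8}
n8-n9 (4): add. Components now {n4} {n5} {n2} {n6,n8,n9}
n4-n6 (9): add. Components now {n4,n6,n8,n9} {n5} {n2}
n4-n9 (9): skip — n4 and n9 already connected.
n4-n5 (10): add. Components now {n4,n5,n6,n8,n9} {n2}
n5-n9 (11): skip — n5 and n9 already connected.
n2-n6 (13): add. Components now {n2,n4,n5,n6,n8,n9}
Non-tree edge n4-n9 has weight 9, equal to the heaviest edge on its tree cycle — swapping gives another MST of the same weight. Not unique.

No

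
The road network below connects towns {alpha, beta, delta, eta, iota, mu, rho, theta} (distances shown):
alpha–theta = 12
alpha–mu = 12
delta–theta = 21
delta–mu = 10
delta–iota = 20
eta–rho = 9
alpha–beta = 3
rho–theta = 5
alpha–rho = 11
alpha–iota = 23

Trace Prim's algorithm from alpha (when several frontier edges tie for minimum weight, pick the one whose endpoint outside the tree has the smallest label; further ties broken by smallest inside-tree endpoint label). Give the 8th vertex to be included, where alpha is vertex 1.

Prim, starting at alpha.
Step 1: cheapest edge leaving the tree is alpha–beta (3); add beta.
Step 2: cheapest edge leaving the tree is alpha–rho (11); add rho.
Step 3: cheapest edge leaving the tree is rho–theta (5); add theta.
Step 4: cheapest edge leaving the tree is eta–rho (9); add eta.
Step 5: cheapest edge leaving the tree is alpha–mu (12); add mu.
Step 6: cheapest edge leaving the tree is delta–mu (10); add delta.
Step 7: cheapest edge leaving the tree is delta–iota (20); add iota.
Vertex order: alpha, beta, rho, theta, eta, mu, delta, iota. The 8th vertex is iota.

iota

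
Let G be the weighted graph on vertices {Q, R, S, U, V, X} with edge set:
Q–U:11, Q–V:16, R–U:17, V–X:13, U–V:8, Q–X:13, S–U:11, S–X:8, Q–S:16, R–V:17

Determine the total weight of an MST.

55

Kruskal: consider edges lightest-first.
S–X (8): add. Components now {S,X} {Q} {V} {R} {U}
U–V (8): add. Components now {S,X} {Q} {U,V} {R}
Q–U (11): add. Components now {S,X} {Q,U,V} {R}
S–U (11): add. Components now {Q,S,U,V,X} {R}
Q–X (13): skip — X and Q already connected.
V–X (13): skip — X and V already connected.
Q–S (16): skip — Q and S already connected.
Q–V (16): skip — Q and V already connected.
R–U (17): add. Components now {Q,R,S,U,V,X}
MST edges: S–X, U–V, Q–U, S–U, R–U; total weight 8+8+11+11+17 = 55.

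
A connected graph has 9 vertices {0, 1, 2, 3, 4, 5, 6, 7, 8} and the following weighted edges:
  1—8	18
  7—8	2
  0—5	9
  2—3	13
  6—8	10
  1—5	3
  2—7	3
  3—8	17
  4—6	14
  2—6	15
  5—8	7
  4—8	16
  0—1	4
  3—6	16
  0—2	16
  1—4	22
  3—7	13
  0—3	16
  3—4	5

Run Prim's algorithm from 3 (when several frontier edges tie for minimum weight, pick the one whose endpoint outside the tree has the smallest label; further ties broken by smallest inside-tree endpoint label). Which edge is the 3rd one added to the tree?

Prim's algorithm from 3:
Step 1: cheapest edge leaving the tree is 3—4 (5); add 4.
Step 2: cheapest edge leaving the tree is 2—3 (13); add 2.
Step 3: cheapest edge leaving the tree is 2—7 (3); add 7.
Step 4: cheapest edge leaving the tree is 7—8 (2); add 8.
Step 5: cheapest edge leaving the tree is 5—8 (7); add 5.
Step 6: cheapest edge leaving the tree is 1—5 (3); add 1.
Step 7: cheapest edge leaving the tree is 0—1 (4); add 0.
Step 8: cheapest edge leaving the tree is 6—8 (10); add 6.
The 3rd edge added is 2—7.

2-7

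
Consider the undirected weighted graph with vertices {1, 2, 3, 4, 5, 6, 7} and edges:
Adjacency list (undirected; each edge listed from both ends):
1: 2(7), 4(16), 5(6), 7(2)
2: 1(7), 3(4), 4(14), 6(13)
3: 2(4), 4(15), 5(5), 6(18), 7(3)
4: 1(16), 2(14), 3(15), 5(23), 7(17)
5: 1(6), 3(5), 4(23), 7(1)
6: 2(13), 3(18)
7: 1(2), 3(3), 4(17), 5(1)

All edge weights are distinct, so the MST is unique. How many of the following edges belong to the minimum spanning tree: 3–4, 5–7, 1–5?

Sort edges by weight, then run Kruskal:
5–7 (1): add. Components now {1} {2} {3} {4} {5,7} {6}
1–7 (2): add. Components now {1,5,7} {2} {3} {4} {6}
3–7 (3): add. Components now {1,3,5,7} {2} {4} {6}
2–3 (4): add. Components now {1,2,3,5,7} {4} {6}
3–5 (5): skip — 3 and 5 already connected.
1–5 (6): skip — 1 and 5 already connected.
1–2 (7): skip — 1 and 2 already connected.
2–6 (13): add. Components now {1,2,3,5,6,7} {4}
2–4 (14): add. Components now {1,2,3,4,5,6,7}
MST edge set: {5–7, 1–7, 3–7, 2–3, 2–6, 2–4}.
Of the listed edges, {5–7} are in the MST → 1.

1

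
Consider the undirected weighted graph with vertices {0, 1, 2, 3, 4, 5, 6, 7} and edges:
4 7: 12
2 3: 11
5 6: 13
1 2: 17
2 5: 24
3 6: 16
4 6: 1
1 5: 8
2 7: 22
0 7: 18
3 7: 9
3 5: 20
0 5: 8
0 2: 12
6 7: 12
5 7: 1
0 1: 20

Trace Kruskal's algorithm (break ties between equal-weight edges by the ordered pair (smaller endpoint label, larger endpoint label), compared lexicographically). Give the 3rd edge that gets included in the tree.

0-5

Sort edges by weight, then run Kruskal:
4 6 (1): add — endpoints in different components.
5 7 (1): add — endpoints in different components.
0 5 (8): add — endpoints in different components.
1 5 (8): add — endpoints in different components.
3 7 (9): add — endpoints in different components.
2 3 (11): add — endpoints in different components.
0 2 (12): skip — 0 and 2 already connected.
4 7 (12): add — endpoints in different components.
The 3rd edge added is 0 5.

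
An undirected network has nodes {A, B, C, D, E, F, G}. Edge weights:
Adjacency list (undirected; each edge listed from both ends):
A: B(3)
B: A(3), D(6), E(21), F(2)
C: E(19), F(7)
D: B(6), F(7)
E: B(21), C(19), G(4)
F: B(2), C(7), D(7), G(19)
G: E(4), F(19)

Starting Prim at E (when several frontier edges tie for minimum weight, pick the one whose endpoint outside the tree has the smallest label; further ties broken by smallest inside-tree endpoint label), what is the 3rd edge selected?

C-F

Prim's algorithm from E:
Step 1: frontier [E–G 4, C–E 19, B–E 21] → take E–G (4); add G.
Step 2: frontier [C–E 19, B–E 21, F–G 19] → take C–E (19); add C.
Step 3: frontier [C–F 7, B–E 21, F–G 19] → take C–F (7); add F.
Step 4: frontier [B–E 21, B–F 2, D–F 7] → take B–F (2); add B.
Step 5: frontier [A–B 3, B–D 6, D–F 7] → take A–B (3); add A.
Step 6: frontier [B–D 6, D–F 7] → take B–D (6); add D.
The 3rd edge added is C–F.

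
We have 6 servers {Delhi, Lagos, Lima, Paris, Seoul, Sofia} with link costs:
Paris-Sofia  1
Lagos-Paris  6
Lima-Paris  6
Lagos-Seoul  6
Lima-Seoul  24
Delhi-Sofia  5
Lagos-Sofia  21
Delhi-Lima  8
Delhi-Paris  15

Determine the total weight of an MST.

24

Grow the tree from Paris using Prim:
Step 1: frontier [Paris-Sofia 1, Lagos-Paris 6, Lima-Paris 6, Delhi-Paris 15] → take Paris-Sofia (1); add Sofia.
Step 2: frontier [Lagos-Paris 6, Lima-Paris 6, Delhi-Paris 15, Delhi-Sofia 5, Lagos-Sofia 21] → take Delhi-Sofia (5); add Delhi.
Step 3: frontier [Delhi-Lima 8, Lagos-Paris 6, Lima-Paris 6, Lagos-Sofia 21] → take Lagos-Paris (6); add Lagos.
Step 4: frontier [Delhi-Lima 8, Lagos-Seoul 6, Lima-Paris 6] → take Lima-Paris (6); add Lima.
Step 5: frontier [Lagos-Seoul 6, Lima-Seoul 24] → take Lagos-Seoul (6); add Seoul.
MST edges: Paris-Sofia, Delhi-Sofia, Lagos-Paris, Lima-Paris, Lagos-Seoul; total weight 1+5+6+6+6 = 24.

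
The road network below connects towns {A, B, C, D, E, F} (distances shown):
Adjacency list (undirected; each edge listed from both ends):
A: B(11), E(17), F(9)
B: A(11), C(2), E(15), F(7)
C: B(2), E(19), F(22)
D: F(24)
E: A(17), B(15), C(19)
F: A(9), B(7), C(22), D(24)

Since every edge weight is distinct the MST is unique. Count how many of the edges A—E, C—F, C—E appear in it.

Sort edges by weight, then run Kruskal:
B—C (2): add — endpoints in different components.
B—F (7): add — endpoints in different components.
A—F (9): add — endpoints in different components.
A—B (11): skip — A and B already connected.
B—E (15): add — endpoints in different components.
A—E (17): skip — A and E already connected.
C—E (19): skip — C and E already connected.
C—F (22): skip — C and F already connected.
D—F (24): add — endpoints in different components.
MST edge set: {B—C, B—F, A—F, B—E, D—F}.
Of the listed edges, {} are in the MST → 0.

0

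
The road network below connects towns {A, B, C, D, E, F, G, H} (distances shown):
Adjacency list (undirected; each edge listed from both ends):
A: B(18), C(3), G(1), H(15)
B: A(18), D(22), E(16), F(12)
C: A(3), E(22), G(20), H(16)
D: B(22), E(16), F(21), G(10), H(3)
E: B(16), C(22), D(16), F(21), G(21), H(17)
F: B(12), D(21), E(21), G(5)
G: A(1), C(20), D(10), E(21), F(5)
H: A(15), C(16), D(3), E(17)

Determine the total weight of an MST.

Sort edges by weight, then run Kruskal:
A–G (1): add — endpoints in different components.
A–C (3): add — endpoints in different components.
D–H (3): add — endpoints in different components.
F–G (5): add — endpoints in different components.
D–G (10): add — endpoints in different components.
B–F (12): add — endpoints in different components.
A–H (15): skip — A and H already connected.
B–E (16): add — endpoints in different components.
MST edges: A–G, A–C, D–H, F–G, D–G, B–F, B–E; total weight 1+3+3+5+10+12+16 = 50.

50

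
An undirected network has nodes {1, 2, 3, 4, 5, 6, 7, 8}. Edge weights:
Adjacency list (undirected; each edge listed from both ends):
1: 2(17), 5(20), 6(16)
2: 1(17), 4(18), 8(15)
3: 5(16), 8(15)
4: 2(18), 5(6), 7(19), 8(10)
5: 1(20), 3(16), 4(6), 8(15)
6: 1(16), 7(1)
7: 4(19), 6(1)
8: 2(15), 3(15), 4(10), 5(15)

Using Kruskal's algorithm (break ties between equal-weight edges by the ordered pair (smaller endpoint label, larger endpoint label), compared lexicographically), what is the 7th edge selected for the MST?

Sort edges by weight, then run Kruskal:
6—7 (1): add — endpoints in different components.
4—5 (6): add — endpoints in different components.
4—8 (10): add — endpoints in different components.
2—8 (15): add — endpoints in different components.
3—8 (15): add — endpoints in different components.
5—8 (15): skip — 5 and 8 already connected.
1—6 (16): add — endpoints in different components.
3—5 (16): skip — 3 and 5 already connected.
1—2 (17): add — endpoints in different components.
The 7th edge added is 1—2.

1-2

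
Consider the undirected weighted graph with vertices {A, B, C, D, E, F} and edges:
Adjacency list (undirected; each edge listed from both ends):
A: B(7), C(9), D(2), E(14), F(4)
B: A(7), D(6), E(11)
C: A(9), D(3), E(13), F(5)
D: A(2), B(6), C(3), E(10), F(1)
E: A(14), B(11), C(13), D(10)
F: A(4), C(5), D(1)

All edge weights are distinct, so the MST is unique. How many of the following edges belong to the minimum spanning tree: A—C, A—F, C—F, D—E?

Kruskal: consider edges lightest-first.
D—F (1): add. Components now {A} {B} {C} {D,F} {E}
A—D (2): add. Components now {A,D,F} {B} {C} {E}
C—D (3): add. Components now {A,C,D,F} {B} {E}
A—F (4): skip — A and F already connected.
C—F (5): skip — C and F already connected.
B—D (6): add. Components now {A,B,C,D,F} {E}
A—B (7): skip — A and B already connected.
A—C (9): skip — A and C already connected.
D—E (10): add. Components now {A,B,C,D,E,F}
MST edge set: {D—F, A—D, C—D, B—D, D—E}.
Of the listed edges, {D—E} are in the MST → 1.

1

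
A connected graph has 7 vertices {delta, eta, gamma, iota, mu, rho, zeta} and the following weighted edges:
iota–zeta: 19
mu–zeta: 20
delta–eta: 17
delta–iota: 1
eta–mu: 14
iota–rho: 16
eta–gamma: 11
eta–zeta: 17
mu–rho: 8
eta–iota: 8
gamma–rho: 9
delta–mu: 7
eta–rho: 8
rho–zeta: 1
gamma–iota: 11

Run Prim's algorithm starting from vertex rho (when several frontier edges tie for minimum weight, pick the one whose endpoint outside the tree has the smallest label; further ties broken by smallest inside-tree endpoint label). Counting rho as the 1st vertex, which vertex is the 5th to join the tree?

Grow the tree from rho using Prim:
Step 1: cheapest edge leaving the tree is rho–zeta (1); add zeta.
Step 2: cheapest edge leaving the tree is eta–rho (8); add eta.
Step 3: cheapest edge leaving the tree is eta–iota (8); add iota.
Step 4: cheapest edge leaving the tree is delta–iota (1); add delta.
Step 5: cheapest edge leaving the tree is delta–mu (7); add mu.
Step 6: cheapest edge leaving the tree is gamma–rho (9); add gamma.
Vertex order: rho, zeta, eta, iota, delta, mu, gamma. The 5th vertex is delta.

delta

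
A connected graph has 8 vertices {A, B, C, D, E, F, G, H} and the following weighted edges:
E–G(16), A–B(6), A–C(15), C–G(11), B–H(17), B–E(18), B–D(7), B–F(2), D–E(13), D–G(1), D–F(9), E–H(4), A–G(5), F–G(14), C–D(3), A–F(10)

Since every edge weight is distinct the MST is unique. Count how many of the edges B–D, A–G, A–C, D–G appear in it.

2

Sort edges by weight, then run Kruskal:
D–G (1): add — endpoints in different components.
B–F (2): add — endpoints in different components.
C–D (3): add — endpoints in different components.
E–H (4): add — endpoints in different components.
A–G (5): add — endpoints in different components.
A–B (6): add — endpoints in different components.
B–D (7): skip — B and D already connected.
D–F (9): skip — D and F already connected.
A–F (10): skip — A and F already connected.
C–G (11): skip — C and G already connected.
D–E (13): add — endpoints in different components.
MST edge set: {D–G, B–F, C–D, E–H, A–G, A–B, D–E}.
Of the listed edges, {A–G, D–G} are in the MST → 2.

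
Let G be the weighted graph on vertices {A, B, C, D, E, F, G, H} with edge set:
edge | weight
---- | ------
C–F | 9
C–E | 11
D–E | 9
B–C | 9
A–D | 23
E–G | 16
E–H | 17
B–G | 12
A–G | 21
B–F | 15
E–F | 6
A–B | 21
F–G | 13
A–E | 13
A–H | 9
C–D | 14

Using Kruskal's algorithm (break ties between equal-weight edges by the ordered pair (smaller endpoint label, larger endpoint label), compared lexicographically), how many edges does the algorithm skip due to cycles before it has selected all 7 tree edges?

1

Kruskal: consider edges lightest-first.
E–F (6): add — endpoints in different components.
A–H (9): add — endpoints in different components.
B–C (9): add — endpoints in different components.
C–F (9): add — endpoints in different components.
D–E (9): add — endpoints in different components.
C–E (11): skip — C and E already connected.
B–G (12): add — endpoints in different components.
A–E (13): add — endpoints in different components.
Edges rejected before the tree was complete: 1.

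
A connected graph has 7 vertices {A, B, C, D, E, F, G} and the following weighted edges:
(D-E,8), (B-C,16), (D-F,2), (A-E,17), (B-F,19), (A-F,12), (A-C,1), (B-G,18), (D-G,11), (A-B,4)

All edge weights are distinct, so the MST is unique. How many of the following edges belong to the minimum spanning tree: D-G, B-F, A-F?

Sort edges by weight, then run Kruskal:
A-C (1): add — endpoints in different components.
D-F (2): add — endpoints in different components.
A-B (4): add — endpoints in different components.
D-E (8): add — endpoints in different components.
D-G (11): add — endpoints in different components.
A-F (12): add — endpoints in different components.
MST edge set: {A-C, D-F, A-B, D-E, D-G, A-F}.
Of the listed edges, {D-G, A-F} are in the MST → 2.

2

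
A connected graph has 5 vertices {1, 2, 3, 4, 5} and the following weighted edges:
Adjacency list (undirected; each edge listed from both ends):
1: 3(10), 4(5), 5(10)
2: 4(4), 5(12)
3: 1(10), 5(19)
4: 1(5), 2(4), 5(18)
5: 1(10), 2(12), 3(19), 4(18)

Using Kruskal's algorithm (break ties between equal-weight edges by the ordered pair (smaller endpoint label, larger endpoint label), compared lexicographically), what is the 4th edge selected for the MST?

Kruskal's algorithm — process edges by increasing weight (ties by edge label):
2-4 (4): add. Components now {1} {2,4} {3} {5}
1-4 (5): add. Components now {1,2,4} {3} {5}
1-3 (10): add. Components now {1,2,3,4} {5}
1-5 (10): add. Components now {1,2,3,4,5}
The 4th edge added is 1-5.

1-5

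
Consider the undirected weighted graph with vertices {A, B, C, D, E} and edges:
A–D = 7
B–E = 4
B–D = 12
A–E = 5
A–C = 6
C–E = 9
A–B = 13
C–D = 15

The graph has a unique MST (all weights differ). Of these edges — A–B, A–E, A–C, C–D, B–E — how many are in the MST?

Sort edges by weight, then run Kruskal:
B–E (4): add — endpoints in different components.
A–E (5): add — endpoints in different components.
A–C (6): add — endpoints in different components.
A–D (7): add — endpoints in different components.
MST edge set: {B–E, A–E, A–C, A–D}.
Of the listed edges, {A–E, A–C, B–E} are in the MST → 3.

3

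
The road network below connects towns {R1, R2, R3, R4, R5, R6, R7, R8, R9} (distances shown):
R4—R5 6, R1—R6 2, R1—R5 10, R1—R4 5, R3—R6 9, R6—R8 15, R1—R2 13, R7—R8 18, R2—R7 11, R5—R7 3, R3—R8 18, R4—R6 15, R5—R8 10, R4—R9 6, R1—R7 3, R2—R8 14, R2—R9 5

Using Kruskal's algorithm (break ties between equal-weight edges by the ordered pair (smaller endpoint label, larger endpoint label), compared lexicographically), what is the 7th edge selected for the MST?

R3-R6

Kruskal: consider edges lightest-first.
R1—R6 (2): add — endpoints in different components.
R1—R7 (3): add — endpoints in different components.
R5—R7 (3): add — endpoints in different components.
R1—R4 (5): add — endpoints in different components.
R2—R9 (5): add — endpoints in different components.
R4—R5 (6): skip — R4 and R5 already connected.
R4—R9 (6): add — endpoints in different components.
R3—R6 (9): add — endpoints in different components.
R1—R5 (10): skip — R5 and R1 already connected.
R5—R8 (10): add — endpoints in different components.
The 7th edge added is R3—R6.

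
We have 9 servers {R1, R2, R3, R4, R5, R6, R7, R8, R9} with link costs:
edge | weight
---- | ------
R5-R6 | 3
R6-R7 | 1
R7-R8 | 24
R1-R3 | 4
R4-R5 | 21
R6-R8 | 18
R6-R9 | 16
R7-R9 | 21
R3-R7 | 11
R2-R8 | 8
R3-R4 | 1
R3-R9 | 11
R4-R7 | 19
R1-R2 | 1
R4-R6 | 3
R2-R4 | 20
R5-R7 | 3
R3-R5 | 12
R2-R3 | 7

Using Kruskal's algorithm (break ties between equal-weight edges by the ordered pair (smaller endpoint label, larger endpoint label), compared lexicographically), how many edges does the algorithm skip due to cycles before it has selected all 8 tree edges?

Kruskal's algorithm — process edges by increasing weight (ties by edge label):
R1-R2 (1): add — endpoints in different components.
R3-R4 (1): add — endpoints in different components.
R6-R7 (1): add — endpoints in different components.
R4-R6 (3): add — endpoints in different components.
R5-R6 (3): add — endpoints in different components.
R5-R7 (3): skip — R5 and R7 already connected.
R1-R3 (4): add — endpoints in different components.
R2-R3 (7): skip — R2 and R3 already connected.
R2-R8 (8): add — endpoints in different components.
R3-R7 (11): skip — R3 and R7 already connected.
R3-R9 (11): add — endpoints in different components.
Edges rejected before the tree was complete: 3.

3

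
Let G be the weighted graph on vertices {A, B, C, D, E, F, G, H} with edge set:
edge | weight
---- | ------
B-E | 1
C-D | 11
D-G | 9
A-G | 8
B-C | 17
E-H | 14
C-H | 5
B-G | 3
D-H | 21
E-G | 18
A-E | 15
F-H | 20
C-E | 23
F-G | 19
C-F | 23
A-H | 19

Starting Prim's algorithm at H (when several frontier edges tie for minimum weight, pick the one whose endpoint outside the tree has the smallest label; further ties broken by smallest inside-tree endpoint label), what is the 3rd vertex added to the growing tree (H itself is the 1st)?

Prim's algorithm from H:
Step 1: cheapest edge leaving the tree is C-H (5); add C.
Step 2: cheapest edge leaving the tree is C-D (11); add D.
Step 3: cheapest edge leaving the tree is D-G (9); add G.
Step 4: cheapest edge leaving the tree is B-G (3); add B.
Step 5: cheapest edge leaving the tree is B-E (1); add E.
Step 6: cheapest edge leaving the tree is A-G (8); add A.
Step 7: cheapest edge leaving the tree is F-G (19); add F.
Vertex order: H, C, D, G, B, E, A, F. The 3rd vertex is D.

D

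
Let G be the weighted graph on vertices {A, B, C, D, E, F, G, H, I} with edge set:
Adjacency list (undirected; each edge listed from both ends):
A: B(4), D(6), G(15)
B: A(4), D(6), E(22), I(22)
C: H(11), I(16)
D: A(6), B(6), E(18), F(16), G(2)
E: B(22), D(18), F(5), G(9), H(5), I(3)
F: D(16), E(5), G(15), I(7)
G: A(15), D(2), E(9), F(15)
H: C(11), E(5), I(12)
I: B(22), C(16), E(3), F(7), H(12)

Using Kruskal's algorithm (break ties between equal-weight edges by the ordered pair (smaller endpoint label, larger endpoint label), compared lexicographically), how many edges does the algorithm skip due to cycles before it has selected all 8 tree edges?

2

Sort edges by weight, then run Kruskal:
D–G (2): add — endpoints in different components.
E–I (3): add — endpoints in different components.
A–B (4): add — endpoints in different components.
E–F (5): add — endpoints in different components.
E–H (5): add — endpoints in different components.
A–D (6): add — endpoints in different components.
B–D (6): skip — B and D already connected.
F–I (7): skip — F and I already connected.
E–G (9): add — endpoints in different components.
C–H (11): add — endpoints in different components.
Edges rejected before the tree was complete: 2.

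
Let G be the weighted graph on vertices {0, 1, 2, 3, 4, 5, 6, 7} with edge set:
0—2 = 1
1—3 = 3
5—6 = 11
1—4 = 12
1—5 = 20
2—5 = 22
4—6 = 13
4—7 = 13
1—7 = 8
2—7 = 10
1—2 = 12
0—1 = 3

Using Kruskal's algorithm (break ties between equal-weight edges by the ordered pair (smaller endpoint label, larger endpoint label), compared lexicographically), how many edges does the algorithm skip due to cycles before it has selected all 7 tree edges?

2

Kruskal: consider edges lightest-first.
0—2 (1): add — endpoints in different components.
0—1 (3): add — endpoints in different components.
1—3 (3): add — endpoints in different components.
1—7 (8): add — endpoints in different components.
2—7 (10): skip — 2 and 7 already connected.
5—6 (11): add — endpoints in different components.
1—2 (12): skip — 1 and 2 already connected.
1—4 (12): add — endpoints in different components.
4—6 (13): add — endpoints in different components.
Edges rejected before the tree was complete: 2.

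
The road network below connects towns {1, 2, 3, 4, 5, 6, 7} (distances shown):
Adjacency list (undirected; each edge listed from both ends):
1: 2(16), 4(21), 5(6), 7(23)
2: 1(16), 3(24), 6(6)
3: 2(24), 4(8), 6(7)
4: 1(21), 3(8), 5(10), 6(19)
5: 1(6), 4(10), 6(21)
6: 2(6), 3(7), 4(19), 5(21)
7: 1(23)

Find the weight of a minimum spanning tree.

Kruskal: consider edges lightest-first.
1–5 (6): add. Components now {1,5} {2} {3} {4} {6} {7}
2–6 (6): add. Components now {1,5} {2,6} {3} {4} {7}
3–6 (7): add. Components now {1,5} {2,3,6} {4} {7}
3–4 (8): add. Components now {1,5} {2,3,4,6} {7}
4–5 (10): add. Components now {1,2,3,4,5,6} {7}
1–2 (16): skip — 1 and 2 already connected.
4–6 (19): skip — 4 and 6 already connected.
1–4 (21): skip — 1 and 4 already connected.
5–6 (21): skip — 5 and 6 already connected.
1–7 (23): add. Components now {1,2,3,4,5,6,7}
MST edges: 1–5, 2–6, 3–6, 3–4, 4–5, 1–7; total weight 6+6+7+8+10+23 = 60.

60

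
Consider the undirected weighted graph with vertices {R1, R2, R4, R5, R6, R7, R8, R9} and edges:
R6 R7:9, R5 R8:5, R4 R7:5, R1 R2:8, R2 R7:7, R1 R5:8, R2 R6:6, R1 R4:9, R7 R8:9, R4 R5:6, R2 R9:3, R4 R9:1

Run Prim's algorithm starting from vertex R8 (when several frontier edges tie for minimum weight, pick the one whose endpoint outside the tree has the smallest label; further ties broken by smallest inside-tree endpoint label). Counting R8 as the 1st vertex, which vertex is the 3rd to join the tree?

Prim's algorithm from R8:
Step 1: cheapest edge leaving the tree is R5 R8 (5); add R5.
Step 2: cheapest edge leaving the tree is R4 R5 (6); add R4.
Step 3: cheapest edge leaving the tree is R4 R9 (1); add R9.
Step 4: cheapest edge leaving the tree is R2 R9 (3); add R2.
Step 5: cheapest edge leaving the tree is R4 R7 (5); add R7.
Step 6: cheapest edge leaving the tree is R2 R6 (6); add R6.
Step 7: cheapest edge leaving the tree is R1 R2 (8); add R1.
Vertex order: R8, R5, R4, R9, R2, R7, R6, R1. The 3rd vertex is R4.

R4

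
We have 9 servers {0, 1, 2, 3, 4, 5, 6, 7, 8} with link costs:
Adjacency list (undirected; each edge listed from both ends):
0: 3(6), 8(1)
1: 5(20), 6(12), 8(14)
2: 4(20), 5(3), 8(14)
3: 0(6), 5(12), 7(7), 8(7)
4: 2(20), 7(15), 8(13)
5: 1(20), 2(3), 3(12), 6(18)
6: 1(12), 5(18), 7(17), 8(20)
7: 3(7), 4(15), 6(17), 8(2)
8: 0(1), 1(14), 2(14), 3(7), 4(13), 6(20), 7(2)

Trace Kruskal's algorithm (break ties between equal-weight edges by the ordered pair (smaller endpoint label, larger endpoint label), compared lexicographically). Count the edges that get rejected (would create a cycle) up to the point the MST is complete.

2

Kruskal: consider edges lightest-first.
0-8 (1): add — endpoints in different components.
7-8 (2): add — endpoints in different components.
2-5 (3): add — endpoints in different components.
0-3 (6): add — endpoints in different components.
3-7 (7): skip — 3 and 7 already connected.
3-8 (7): skip — 3 and 8 already connected.
1-6 (12): add — endpoints in different components.
3-5 (12): add — endpoints in different components.
4-8 (13): add — endpoints in different components.
1-8 (14): add — endpoints in different components.
Edges rejected before the tree was complete: 2.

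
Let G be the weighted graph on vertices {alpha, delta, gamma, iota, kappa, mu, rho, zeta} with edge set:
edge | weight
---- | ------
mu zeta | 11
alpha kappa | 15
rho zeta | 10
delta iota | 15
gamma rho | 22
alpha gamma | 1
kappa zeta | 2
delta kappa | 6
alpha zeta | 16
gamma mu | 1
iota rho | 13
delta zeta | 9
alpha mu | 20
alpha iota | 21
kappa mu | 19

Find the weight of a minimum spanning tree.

44

Prim's algorithm from iota:
Step 1: cheapest edge leaving the tree is iota rho (13); add rho.
Step 2: cheapest edge leaving the tree is rho zeta (10); add zeta.
Step 3: cheapest edge leaving the tree is kappa zeta (2); add kappa.
Step 4: cheapest edge leaving the tree is delta kappa (6); add delta.
Step 5: cheapest edge leaving the tree is mu zeta (11); add mu.
Step 6: cheapest edge leaving the tree is gamma mu (1); add gamma.
Step 7: cheapest edge leaving the tree is alpha gamma (1); add alpha.
MST edges: iota rho, rho zeta, kappa zeta, delta kappa, mu zeta, gamma mu, alpha gamma; total weight 13+10+2+6+11+1+1 = 44.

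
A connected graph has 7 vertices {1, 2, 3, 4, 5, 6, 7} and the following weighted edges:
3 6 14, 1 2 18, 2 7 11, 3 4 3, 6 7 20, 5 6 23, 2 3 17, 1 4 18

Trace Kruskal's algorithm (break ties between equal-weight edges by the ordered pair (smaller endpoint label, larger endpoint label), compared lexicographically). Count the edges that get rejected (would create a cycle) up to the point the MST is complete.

2

Sort edges by weight, then run Kruskal:
3 4 (3): add — endpoints in different components.
2 7 (11): add — endpoints in different components.
3 6 (14): add — endpoints in different components.
2 3 (17): add — endpoints in different components.
1 2 (18): add — endpoints in different components.
1 4 (18): skip — 1 and 4 already connected.
6 7 (20): skip — 6 and 7 already connected.
5 6 (23): add — endpoints in different components.
Edges rejected before the tree was complete: 2.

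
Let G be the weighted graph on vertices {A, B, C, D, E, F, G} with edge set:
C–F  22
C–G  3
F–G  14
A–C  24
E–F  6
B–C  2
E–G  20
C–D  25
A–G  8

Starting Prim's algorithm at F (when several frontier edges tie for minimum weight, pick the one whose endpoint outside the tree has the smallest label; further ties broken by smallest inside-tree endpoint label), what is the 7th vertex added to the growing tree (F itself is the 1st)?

D

Prim's algorithm from F:
Step 1: cheapest edge leaving the tree is E–F (6); add E.
Step 2: cheapest edge leaving the tree is F–G (14); add G.
Step 3: cheapest edge leaving the tree is C–G (3); add C.
Step 4: cheapest edge leaving the tree is B–C (2); add B.
Step 5: cheapest edge leaving the tree is A–G (8); add A.
Step 6: cheapest edge leaving the tree is C–D (25); add D.
Vertex order: F, E, G, C, B, A, D. The 7th vertex is D.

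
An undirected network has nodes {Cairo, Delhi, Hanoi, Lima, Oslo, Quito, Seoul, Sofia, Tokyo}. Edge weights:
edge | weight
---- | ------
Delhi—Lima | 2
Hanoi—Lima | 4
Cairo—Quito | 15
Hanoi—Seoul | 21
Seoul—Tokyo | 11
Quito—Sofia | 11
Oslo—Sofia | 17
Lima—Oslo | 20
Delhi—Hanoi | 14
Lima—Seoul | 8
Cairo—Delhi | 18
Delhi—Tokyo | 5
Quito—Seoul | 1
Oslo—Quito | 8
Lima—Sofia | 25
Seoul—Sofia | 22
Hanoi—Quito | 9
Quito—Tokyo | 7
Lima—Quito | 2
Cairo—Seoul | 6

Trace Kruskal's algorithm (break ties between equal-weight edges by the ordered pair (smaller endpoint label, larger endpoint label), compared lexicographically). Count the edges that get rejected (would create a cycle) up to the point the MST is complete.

Kruskal: consider edges lightest-first.
Quito—Seoul (1): add — endpoints in different components.
Delhi—Lima (2): add — endpoints in different components.
Lima—Quito (2): add — endpoints in different components.
Hanoi—Lima (4): add — endpoints in different components.
Delhi—Tokyo (5): add — endpoints in different components.
Cairo—Seoul (6): add — endpoints in different components.
Quito—Tokyo (7): skip — Tokyo and Quito already connected.
Lima—Seoul (8): skip — Lima and Seoul already connected.
Oslo—Quito (8): add — endpoints in different components.
Hanoi—Quito (9): skip — Hanoi and Quito already connected.
Quito—Sofia (11): add — endpoints in different components.
Edges rejected before the tree was complete: 3.

3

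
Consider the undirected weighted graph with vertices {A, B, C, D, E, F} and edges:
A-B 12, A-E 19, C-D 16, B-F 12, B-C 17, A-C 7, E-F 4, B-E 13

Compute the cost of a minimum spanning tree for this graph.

Prim's algorithm from B:
Step 1: frontier [A-B 12, B-F 12, B-E 13, B-C 17] → take A-B (12); add A.
Step 2: frontier [A-C 7, A-E 19, B-F 12, B-E 13, B-C 17] → take A-C (7); add C.
Step 3: frontier [A-E 19, B-F 12, B-E 13, C-D 16] → take B-F (12); add F.
Step 4: frontier [A-E 19, B-E 13, C-D 16, E-F 4] → take E-F (4); add E.
Step 5: frontier [C-D 16] → take C-D (16); add D.
MST edges: A-B, A-C, B-F, E-F, C-D; total weight 12+7+12+4+16 = 51.

51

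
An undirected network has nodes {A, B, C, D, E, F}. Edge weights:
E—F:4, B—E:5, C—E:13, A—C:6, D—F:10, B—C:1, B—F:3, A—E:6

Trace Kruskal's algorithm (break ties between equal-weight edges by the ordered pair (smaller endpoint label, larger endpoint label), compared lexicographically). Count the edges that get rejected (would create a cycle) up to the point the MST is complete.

Kruskal: consider edges lightest-first.
B—C (1): add — endpoints in different components.
B—F (3): add — endpoints in different components.
E—F (4): add — endpoints in different components.
B—E (5): skip — B and E already connected.
A—C (6): add — endpoints in different components.
A—E (6): skip — A and E already connected.
D—F (10): add — endpoints in different components.
Edges rejected before the tree was complete: 2.

2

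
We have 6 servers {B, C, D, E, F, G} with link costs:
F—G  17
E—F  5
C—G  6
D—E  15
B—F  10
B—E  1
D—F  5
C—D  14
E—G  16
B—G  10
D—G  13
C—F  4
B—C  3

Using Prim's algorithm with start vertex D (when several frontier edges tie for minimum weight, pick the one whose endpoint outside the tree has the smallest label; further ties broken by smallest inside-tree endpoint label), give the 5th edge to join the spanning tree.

C-G

Grow the tree from D using Prim:
Step 1: cheapest edge leaving the tree is D—F (5); add F.
Step 2: cheapest edge leaving the tree is C—F (4); add C.
Step 3: cheapest edge leaving the tree is B—C (3); add B.
Step 4: cheapest edge leaving the tree is B—E (1); add E.
Step 5: cheapest edge leaving the tree is C—G (6); add G.
The 5th edge added is C—G.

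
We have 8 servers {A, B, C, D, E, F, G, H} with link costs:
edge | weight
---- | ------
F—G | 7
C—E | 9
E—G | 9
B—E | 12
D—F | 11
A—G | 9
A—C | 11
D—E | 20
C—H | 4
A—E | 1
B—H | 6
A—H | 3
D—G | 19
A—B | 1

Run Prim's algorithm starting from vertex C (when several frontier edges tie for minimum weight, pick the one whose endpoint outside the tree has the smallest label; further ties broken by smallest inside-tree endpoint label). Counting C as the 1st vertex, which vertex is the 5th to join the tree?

Grow the tree from C using Prim:
Step 1: frontier [C—H 4, C—E 9, A—C 11] → take C—H (4); add H.
Step 2: frontier [C—E 9, A—C 11, A—H 3, B—H 6] → take A—H (3); add A.
Step 3: frontier [A—B 1, A—E 1, A—G 9, C—E 9, B—H 6] → take A—B (1); add B.
Step 4: frontier [A—E 1, A—G 9, B—E 12, C—E 9] → take A—E (1); add E.
Step 5: frontier [A—G 9, E—G 9, D—E 20] → take A—G (9); add G.
Step 6: frontier [D—E 20, F—G 7, D—G 19] → take F—G (7); add F.
Step 7: frontier [D—E 20, D—F 11, D—G 19] → take D—F (11); add D.
Vertex order: C, H, A, B, E, G, F, D. The 5th vertex is E.

E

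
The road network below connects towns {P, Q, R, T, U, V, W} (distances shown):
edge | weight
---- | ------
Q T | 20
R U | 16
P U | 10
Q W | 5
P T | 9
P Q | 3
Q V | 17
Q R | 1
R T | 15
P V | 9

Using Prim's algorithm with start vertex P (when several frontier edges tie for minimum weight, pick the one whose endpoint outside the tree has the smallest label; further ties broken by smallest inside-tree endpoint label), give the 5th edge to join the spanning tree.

Prim, starting at P.
Step 1: frontier [P Q 3, P T 9, P V 9, P U 10] → take P Q (3); add Q.
Step 2: frontier [P T 9, P V 9, P U 10, Q R 1, Q W 5, Q V 17, Q T 20] → take Q R (1); add R.
Step 3: frontier [P T 9, P V 9, P U 10, Q W 5, Q V 17, Q T 20, R T 15, R U 16] → take Q W (5); add W.
Step 4: frontier [P T 9, P V 9, P U 10, Q V 17, Q T 20, R T 15, R U 16] → take P T (9); add T.
Step 5: frontier [P V 9, P U 10, Q V 17, R U 16] → take P V (9); add V.
Step 6: frontier [P U 10, R U 16] → take P U (10); add U.
The 5th edge added is P V.

P-V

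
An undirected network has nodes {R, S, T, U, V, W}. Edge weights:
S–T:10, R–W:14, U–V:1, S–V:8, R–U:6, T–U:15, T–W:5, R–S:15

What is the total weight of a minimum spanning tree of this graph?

30

Kruskal's algorithm — process edges by increasing weight (ties by edge label):
U–V (1): add — endpoints in different components.
T–W (5): add — endpoints in different components.
R–U (6): add — endpoints in different components.
S–V (8): add — endpoints in different components.
S–T (10): add — endpoints in different components.
MST edges: U–V, T–W, R–U, S–V, S–T; total weight 1+5+6+8+10 = 30.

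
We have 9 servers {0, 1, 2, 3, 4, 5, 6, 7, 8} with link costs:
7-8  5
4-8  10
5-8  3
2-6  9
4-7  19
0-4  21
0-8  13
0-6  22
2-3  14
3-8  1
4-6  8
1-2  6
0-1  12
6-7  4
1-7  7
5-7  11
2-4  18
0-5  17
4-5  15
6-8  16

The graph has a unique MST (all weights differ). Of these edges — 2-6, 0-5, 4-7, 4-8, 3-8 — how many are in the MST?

1

Sort edges by weight, then run Kruskal:
3-8 (1): add — endpoints in different components.
5-8 (3): add — endpoints in different components.
6-7 (4): add — endpoints in different components.
7-8 (5): add — endpoints in different components.
1-2 (6): add — endpoints in different components.
1-7 (7): add — endpoints in different components.
4-6 (8): add — endpoints in different components.
2-6 (9): skip — 2 and 6 already connected.
4-8 (10): skip — 4 and 8 already connected.
5-7 (11): skip — 5 and 7 already connected.
0-1 (12): add — endpoints in different components.
MST edge set: {3-8, 5-8, 6-7, 7-8, 1-2, 1-7, 4-6, 0-1}.
Of the listed edges, {3-8} are in the MST → 1.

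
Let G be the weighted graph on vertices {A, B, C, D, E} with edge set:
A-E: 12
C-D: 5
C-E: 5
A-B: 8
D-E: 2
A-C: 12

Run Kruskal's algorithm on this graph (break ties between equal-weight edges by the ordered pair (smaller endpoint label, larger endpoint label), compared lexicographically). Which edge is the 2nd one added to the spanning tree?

C-D

Sort edges by weight, then run Kruskal:
D-E (2): add — endpoints in different components.
C-D (5): add — endpoints in different components.
C-E (5): skip — C and E already connected.
A-B (8): add — endpoints in different components.
A-C (12): add — endpoints in different components.
The 2nd edge added is C-D.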